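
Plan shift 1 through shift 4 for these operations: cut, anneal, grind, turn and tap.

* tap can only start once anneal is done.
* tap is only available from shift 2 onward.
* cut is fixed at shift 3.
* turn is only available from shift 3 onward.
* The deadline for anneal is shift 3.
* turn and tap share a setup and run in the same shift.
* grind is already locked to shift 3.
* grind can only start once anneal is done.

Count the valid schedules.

Enumerating: cut in shift 3, grind in shift 3, anneal in shift 1, turn in shift 3, tap in shift 3 | grind=shift 3, cut=shift 3, anneal=shift 2, tap=shift 3, turn=shift 3 | tap in shift 4, anneal in shift 1, cut in shift 3, turn in shift 4, grind in shift 3 | anneal in shift 2, cut in shift 3, grind in shift 3, tap in shift 4, turn in shift 4.

4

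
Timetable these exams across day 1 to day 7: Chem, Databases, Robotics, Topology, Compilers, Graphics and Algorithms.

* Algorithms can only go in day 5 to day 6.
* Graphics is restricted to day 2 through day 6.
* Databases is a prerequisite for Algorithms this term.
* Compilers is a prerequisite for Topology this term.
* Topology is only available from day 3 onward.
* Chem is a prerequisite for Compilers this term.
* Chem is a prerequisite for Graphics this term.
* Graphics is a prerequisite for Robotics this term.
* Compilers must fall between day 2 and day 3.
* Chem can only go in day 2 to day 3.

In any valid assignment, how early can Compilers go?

Compilers is available from day 2; precedence pushes Compilers to at least day 3; Compilers's own window allows nothing later than day 3.
Compilers at day 3 is achievable: Databases=day 1, Algorithms=day 5, Chem=day 2, Compilers=day 3, Robotics=day 4, Topology=day 4, Graphics=day 3.

day 3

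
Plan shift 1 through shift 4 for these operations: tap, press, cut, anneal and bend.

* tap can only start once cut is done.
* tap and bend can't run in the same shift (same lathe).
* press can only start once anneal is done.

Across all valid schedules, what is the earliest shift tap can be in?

Precedence pushes tap to at least shift 2.
tap at shift 2 is achievable: tap=shift 2, bend=shift 1, press=shift 2, cut=shift 1, anneal=shift 1.

shift 2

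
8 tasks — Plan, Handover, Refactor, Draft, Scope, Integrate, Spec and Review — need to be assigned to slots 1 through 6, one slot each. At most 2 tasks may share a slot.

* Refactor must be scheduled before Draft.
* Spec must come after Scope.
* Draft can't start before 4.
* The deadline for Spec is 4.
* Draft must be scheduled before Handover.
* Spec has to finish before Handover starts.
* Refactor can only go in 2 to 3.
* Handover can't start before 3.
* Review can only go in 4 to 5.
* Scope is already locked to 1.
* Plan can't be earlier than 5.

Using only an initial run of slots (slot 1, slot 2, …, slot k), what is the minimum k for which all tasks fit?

The precedence chain requires at least 3 distinct slots.
With at most 2 per slot and 8 tasks, at least 4 slots are needed.
Plan can't be placed before 5, so the schedule must run through at least slot 5.
5 works (last occupied slot: 5): for example Scope -> 1; Draft -> 4; Refactor -> 2; Plan -> 5; Integrate -> 1; Spec -> 2; Handover -> 5; Review -> 4.

5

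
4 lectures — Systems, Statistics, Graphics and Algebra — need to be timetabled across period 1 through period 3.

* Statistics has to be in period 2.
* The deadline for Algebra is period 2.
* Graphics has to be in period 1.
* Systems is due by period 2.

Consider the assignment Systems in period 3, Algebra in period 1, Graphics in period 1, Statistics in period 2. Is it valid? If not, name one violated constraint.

Graphics has to be in period 1 — holds.
The deadline for Algebra is period 2 — holds.
Systems is due by period 2 — violated.
Statistics has to be in period 2 — holds.

Invalid. Systems is due by period 2.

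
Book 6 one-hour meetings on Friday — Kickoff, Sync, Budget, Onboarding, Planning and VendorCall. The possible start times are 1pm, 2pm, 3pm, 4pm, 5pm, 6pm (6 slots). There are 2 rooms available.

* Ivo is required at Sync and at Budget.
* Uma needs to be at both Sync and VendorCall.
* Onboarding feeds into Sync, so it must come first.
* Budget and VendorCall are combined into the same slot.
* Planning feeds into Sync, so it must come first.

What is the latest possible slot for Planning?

5pm

Downstream work caps Planning at 5pm.
Planning at 5pm is achievable: Planning in 5pm, Budget in 2pm, VendorCall in 2pm, Kickoff in 1pm, Onboarding in 1pm, Sync in 6pm.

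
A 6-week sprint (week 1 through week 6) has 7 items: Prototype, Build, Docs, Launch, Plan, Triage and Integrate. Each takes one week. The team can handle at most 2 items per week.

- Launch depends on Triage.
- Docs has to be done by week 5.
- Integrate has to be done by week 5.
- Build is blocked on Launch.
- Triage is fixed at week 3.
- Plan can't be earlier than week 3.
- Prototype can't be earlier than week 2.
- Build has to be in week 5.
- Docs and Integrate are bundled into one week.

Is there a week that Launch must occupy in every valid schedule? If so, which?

week 4

Triage is fixed at week 3 and must come before Launch, so Launch is at least week 4.
Build is fixed at week 5 and must come after Launch, so Launch is at most week 4.
So Launch must be week 4.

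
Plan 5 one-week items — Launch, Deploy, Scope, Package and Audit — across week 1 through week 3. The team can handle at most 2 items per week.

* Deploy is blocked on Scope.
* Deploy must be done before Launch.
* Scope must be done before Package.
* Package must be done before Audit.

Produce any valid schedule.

Scope=week 1; Package=week 2; Launch=week 3; Audit=week 3; Deploy=week 2

Checking: Scope(week 1) before Package(week 2); Package(week 2) before Audit(week 3); Scope(week 1) before Deploy(week 2); Deploy(week 2) before Launch(week 3); max 2 per week (cap 2).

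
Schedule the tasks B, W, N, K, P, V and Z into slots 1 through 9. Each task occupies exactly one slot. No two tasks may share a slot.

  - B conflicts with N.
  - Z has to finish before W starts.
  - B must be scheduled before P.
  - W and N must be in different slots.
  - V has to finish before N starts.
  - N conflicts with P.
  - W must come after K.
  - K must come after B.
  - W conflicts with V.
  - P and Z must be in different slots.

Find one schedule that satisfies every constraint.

V -> 5, B -> 1, Z -> 3, P -> 7, W -> 4, N -> 6, K -> 2

Checking: B(1) before K(2); K(2) before W(4); B(1) before P(7); V(5) before N(6); Z(3) before W(4); N(6) != P(7); B(1) != N(6); P(7) != Z(3); W(4) != V(5); W(4) != N(6); max 1 per slot (cap 1).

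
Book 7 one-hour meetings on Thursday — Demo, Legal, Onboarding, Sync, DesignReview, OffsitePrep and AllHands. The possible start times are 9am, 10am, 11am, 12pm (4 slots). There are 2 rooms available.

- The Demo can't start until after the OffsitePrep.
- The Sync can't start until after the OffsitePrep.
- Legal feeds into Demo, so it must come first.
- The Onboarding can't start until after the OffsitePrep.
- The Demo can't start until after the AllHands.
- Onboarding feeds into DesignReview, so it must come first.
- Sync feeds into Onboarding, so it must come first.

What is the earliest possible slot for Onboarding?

Precedence pushes Onboarding to at least 11am; downstream work caps Onboarding at 11am.
Onboarding at 11am is achievable: Onboarding in 11am, Legal in 9am, Demo in 11am, OffsitePrep in 9am, DesignReview in 12pm, AllHands in 10am, Sync in 10am.

11am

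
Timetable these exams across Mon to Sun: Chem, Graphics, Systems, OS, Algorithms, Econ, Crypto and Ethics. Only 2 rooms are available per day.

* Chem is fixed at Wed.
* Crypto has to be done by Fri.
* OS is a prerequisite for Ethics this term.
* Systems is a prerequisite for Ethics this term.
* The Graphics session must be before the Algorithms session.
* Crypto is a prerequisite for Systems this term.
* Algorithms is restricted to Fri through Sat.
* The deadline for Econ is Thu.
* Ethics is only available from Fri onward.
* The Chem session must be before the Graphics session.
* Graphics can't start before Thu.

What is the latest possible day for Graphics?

Graphics is available from Thu; downstream work caps Graphics at Fri.
Graphics at Fri is achievable: Crypto -> Mon; OS -> Tue; Ethics -> Fri; Econ -> Mon; Algorithms -> Sat; Graphics -> Fri; Systems -> Tue; Chem -> Wed.

Fri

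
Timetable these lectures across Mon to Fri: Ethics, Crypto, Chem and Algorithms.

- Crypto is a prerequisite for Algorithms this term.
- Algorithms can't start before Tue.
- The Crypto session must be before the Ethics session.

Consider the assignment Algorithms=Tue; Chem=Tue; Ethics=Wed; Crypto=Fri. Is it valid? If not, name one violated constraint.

Invalid. Crypto is a prerequisite for Algorithms this term.

Algorithms can't start before Tue — holds.
The Crypto session must be before the Ethics session — violated.
Crypto is a prerequisite for Algorithms this term — violated.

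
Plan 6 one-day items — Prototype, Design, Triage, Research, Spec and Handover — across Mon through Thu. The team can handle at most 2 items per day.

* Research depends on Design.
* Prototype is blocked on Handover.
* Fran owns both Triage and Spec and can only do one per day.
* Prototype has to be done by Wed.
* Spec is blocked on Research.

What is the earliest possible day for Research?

Tue

Precedence pushes Research to at least Tue; downstream work caps Research at Wed.
Research at Tue is achievable: Spec=Wed; Triage=Thu; Research=Tue; Design=Mon; Prototype=Tue; Handover=Mon.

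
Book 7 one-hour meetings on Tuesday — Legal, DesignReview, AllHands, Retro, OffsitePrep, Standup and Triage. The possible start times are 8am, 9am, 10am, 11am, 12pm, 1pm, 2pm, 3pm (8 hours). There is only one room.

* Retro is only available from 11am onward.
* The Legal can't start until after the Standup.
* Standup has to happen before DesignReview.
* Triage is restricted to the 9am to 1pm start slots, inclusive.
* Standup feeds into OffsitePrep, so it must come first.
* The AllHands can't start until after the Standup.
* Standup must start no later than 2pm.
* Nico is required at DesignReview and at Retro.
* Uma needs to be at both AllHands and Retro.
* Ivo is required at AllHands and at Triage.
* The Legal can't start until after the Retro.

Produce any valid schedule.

Triage in 9am, AllHands in 1pm, Legal in 12pm, Standup in 8am, DesignReview in 10am, Retro in 11am, OffsitePrep in 2pm

Checking: Standup(8am) before AllHands(1pm); Retro(11am) before Legal(12pm); Standup(8am) before Legal(12pm); Standup(8am) before OffsitePrep(2pm); Standup(8am) before DesignReview(10am); DesignReview(10am) != Retro(11am); AllHands(1pm) != Retro(11am); AllHands(1pm) != Triage(9am); Triage=9am in [9am,1pm]; Standup=8am in [8am,2pm]; Retro=11am in [11am,3pm]; max 1 per hour (cap 1).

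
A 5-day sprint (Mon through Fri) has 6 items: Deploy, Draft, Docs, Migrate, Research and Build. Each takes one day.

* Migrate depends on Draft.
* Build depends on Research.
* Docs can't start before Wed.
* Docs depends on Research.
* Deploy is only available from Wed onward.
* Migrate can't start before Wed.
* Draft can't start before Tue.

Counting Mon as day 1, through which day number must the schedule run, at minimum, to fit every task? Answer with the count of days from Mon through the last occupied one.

3

The precedence chain requires at least 2 distinct days.
Deploy can't be placed before Wed — that is day 3 counting from Mon — so the schedule must run through at least 3 days.
3 works (last occupied day: Wed): for example Docs=Wed; Draft=Tue; Migrate=Wed; Research=Mon; Build=Tue; Deploy=Wed.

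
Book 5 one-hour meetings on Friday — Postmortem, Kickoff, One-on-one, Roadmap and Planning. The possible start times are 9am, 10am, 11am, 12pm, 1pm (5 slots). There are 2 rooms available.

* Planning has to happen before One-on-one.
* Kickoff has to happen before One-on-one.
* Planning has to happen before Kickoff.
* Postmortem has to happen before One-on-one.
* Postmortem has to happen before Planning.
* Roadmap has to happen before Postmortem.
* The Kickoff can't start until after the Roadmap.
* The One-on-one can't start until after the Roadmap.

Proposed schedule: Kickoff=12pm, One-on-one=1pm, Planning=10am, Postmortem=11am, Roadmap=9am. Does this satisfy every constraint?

No — it violates: Postmortem has to happen before Planning

Planning has to happen before One-on-one — holds.
There are 2 rooms available — holds.
The One-on-one can't start until after the Roadmap — holds.
Postmortem has to happen before One-on-one — holds.
The Kickoff can't start until after the Roadmap — holds.
Kickoff has to happen before One-on-one — holds.
Postmortem has to happen before Planning — violated.
Roadmap has to happen before Postmortem — holds.
Planning has to happen before Kickoff — holds.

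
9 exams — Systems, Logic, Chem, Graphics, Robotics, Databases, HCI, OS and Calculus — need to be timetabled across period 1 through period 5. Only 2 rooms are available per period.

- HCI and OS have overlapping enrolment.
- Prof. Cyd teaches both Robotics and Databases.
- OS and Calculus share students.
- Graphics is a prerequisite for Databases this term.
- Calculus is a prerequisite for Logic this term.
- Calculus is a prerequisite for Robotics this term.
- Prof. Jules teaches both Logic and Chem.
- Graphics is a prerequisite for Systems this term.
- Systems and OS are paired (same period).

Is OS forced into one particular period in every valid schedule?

No

OS can be period 2 (e.g. HCI -> period 5, Robotics -> period 3, Graphics -> period 1, Logic -> period 3, Calculus -> period 1, Databases -> period 4, OS -> period 2, Chem -> period 4, Systems -> period 2) or period 3 (e.g. HCI in period 5; Systems in period 3; Chem in period 4; Calculus in period 1; Robotics in period 2; Graphics in period 1; OS in period 3; Databases in period 4; Logic in period 2).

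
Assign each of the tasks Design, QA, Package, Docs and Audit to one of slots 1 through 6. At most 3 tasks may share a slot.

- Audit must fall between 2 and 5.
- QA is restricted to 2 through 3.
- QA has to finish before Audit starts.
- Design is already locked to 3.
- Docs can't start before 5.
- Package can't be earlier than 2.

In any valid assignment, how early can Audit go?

3

Audit is available from 2; precedence pushes Audit to at least 3; Audit's own window allows nothing later than 5.
Audit at 3 is achievable: Audit in 3; QA in 2; Package in 2; Docs in 5; Design in 3.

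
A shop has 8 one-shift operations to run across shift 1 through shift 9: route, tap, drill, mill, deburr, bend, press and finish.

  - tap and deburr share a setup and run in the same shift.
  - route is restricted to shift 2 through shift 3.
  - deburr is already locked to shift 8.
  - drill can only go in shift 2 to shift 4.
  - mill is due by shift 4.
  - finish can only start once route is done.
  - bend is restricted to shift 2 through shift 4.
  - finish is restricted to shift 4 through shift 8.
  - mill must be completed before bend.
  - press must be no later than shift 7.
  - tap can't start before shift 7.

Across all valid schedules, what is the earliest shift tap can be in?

shift 8

Tap is available from shift 7; tap must be in the same shift as deburr, which can't be before shift 8, so tap is at least shift 8; tap must be in the same shift as deburr, which can't be after shift 8, so tap is at most shift 8.
tap at shift 8 is achievable: deburr in shift 8, finish in shift 4, press in shift 1, tap in shift 8, mill in shift 1, bend in shift 2, route in shift 2, drill in shift 2.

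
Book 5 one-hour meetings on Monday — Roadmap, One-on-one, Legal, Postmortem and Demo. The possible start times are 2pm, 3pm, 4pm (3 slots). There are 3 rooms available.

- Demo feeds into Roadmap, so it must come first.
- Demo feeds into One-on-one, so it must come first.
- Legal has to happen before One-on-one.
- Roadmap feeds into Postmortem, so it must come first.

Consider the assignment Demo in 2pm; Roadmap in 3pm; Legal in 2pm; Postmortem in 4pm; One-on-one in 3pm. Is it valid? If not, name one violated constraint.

Yes

Roadmap feeds into Postmortem, so it must come first — holds.
There are 3 rooms available — holds.
Demo feeds into Roadmap, so it must come first — holds.
Legal has to happen before One-on-one — holds.
Demo feeds into One-on-one, so it must come first — holds.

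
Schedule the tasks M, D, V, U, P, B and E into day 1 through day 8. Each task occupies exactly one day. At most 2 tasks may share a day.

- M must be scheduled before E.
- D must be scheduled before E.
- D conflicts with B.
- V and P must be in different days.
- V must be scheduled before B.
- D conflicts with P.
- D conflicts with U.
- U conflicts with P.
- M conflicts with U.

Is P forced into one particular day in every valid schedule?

No

P can be day 1 (e.g. V in day 2; U in day 4; P in day 1; E in day 3; B in day 3; M in day 1; D in day 2) or day 2 (e.g. B in day 4, U in day 3, P in day 2, M in day 1, E in day 2, D in day 1, V in day 3).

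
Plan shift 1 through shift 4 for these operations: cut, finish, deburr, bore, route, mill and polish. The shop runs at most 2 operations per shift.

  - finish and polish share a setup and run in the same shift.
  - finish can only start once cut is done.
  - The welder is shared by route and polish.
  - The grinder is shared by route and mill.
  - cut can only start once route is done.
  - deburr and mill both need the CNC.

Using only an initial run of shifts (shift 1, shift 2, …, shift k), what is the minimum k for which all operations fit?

The precedence chain requires at least 3 distinct shifts.
With at most 2 per shift and 7 operations, at least 4 shifts are needed.
4 works (last occupied shift: shift 4): for example cut=shift 2, route=shift 1, deburr=shift 1, polish=shift 3, bore=shift 2, mill=shift 4, finish=shift 3.

4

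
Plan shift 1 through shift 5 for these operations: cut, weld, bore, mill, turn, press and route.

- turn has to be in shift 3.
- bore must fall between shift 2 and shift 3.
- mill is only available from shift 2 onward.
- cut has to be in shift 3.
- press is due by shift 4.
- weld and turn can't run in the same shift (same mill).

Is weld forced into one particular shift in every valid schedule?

No

weld can be shift 1 (e.g. bore=shift 2, turn=shift 3, cut=shift 3, mill=shift 2, weld=shift 1, route=shift 1, press=shift 1) or shift 2 (e.g. bore -> shift 2; weld -> shift 2; cut -> shift 3; mill -> shift 2; route -> shift 1; press -> shift 1; turn -> shift 3).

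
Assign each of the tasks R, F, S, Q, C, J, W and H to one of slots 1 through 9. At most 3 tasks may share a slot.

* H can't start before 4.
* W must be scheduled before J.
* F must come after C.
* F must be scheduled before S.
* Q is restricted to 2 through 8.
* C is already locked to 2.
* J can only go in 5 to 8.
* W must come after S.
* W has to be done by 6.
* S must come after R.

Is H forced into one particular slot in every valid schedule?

H can be 4 (e.g. S -> 4; H -> 4; W -> 5; R -> 1; J -> 6; C -> 2; F -> 3; Q -> 2) or 5 (e.g. C in 2; H in 5; W in 5; F in 3; R in 1; J in 6; S in 4; Q in 2).

No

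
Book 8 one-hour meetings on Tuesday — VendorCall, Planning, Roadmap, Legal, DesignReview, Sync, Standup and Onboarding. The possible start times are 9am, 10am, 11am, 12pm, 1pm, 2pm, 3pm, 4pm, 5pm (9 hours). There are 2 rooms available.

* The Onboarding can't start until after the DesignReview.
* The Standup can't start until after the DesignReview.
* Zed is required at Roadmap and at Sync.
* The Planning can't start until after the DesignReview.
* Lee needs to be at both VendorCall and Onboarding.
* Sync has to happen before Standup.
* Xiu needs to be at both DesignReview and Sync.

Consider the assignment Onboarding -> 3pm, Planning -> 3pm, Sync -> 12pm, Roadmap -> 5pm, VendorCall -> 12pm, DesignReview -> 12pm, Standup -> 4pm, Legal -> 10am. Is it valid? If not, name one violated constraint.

No. Xiu needs to be at both DesignReview and Sync is not satisfied.

The Standup can't start until after the DesignReview — holds.
The Onboarding can't start until after the DesignReview — holds.
Zed is required at Roadmap and at Sync — holds.
The Planning can't start until after the DesignReview — holds.
Lee needs to be at both VendorCall and Onboarding — holds.
Sync has to happen before Standup — holds.
There are 2 rooms available — violated.
Xiu needs to be at both DesignReview and Sync — violated.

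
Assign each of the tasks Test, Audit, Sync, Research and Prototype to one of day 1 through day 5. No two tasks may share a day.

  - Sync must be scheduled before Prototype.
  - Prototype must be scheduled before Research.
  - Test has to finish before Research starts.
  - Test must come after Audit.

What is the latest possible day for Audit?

day 3

Downstream work caps Audit at day 3.
Audit at day 3 is achievable: Research in day 5; Test in day 4; Prototype in day 2; Audit in day 3; Sync in day 1.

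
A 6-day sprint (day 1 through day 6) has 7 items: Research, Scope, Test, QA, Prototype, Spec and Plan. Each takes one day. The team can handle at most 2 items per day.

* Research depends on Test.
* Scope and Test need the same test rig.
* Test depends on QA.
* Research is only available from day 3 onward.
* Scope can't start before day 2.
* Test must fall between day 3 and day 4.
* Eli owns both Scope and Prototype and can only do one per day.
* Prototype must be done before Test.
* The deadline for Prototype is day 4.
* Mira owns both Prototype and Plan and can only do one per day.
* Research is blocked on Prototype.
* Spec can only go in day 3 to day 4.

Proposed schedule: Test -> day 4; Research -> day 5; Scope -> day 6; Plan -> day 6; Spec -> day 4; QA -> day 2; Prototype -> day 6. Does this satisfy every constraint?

Invalid. Eli owns both Scope and Prototype and can only do one per day.

The deadline for Prototype is day 4 — violated.
Scope and Test need the same test rig — holds.
Scope can't start before day 2 — holds.
Eli owns both Scope and Prototype and can only do one per day — violated.
Research is blocked on Prototype — violated.
Test depends on QA — holds.
Prototype must be done before Test — violated.
Test must fall between day 3 and day 4 — holds.
Research is only available from day 3 onward — holds.
Mira owns both Prototype and Plan and can only do one per day — violated.
Research depends on Test — holds.
Spec can only go in day 3 to day 4 — holds.
The team can handle at most 2 items per day — violated.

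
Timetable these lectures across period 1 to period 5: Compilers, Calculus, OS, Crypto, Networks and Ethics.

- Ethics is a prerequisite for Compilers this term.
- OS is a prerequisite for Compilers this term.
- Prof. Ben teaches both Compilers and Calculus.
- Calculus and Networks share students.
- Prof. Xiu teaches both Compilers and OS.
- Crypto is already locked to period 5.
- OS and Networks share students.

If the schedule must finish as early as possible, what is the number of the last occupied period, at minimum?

The precedence chain requires at least 2 distinct periods.
Crypto can't be placed before period 5, so the schedule must run through at least period 5.
5 works (last occupied period: period 5): for example Compilers in period 2, Crypto in period 5, Networks in period 2, Calculus in period 1, OS in period 1, Ethics in period 1.

period 5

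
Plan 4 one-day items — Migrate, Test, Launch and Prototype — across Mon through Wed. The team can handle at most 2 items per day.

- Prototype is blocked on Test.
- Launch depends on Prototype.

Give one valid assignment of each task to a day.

Launch -> Wed, Migrate -> Mon, Prototype -> Tue, Test -> Mon

Checking: Prototype(Tue) before Launch(Wed); Test(Mon) before Prototype(Tue); max 2 per day (cap 2).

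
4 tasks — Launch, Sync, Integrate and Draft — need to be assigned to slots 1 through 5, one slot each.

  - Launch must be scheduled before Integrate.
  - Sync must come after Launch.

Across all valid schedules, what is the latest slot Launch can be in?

Downstream work caps Launch at 4.
Launch at 4 is achievable: Sync in 5, Draft in 1, Launch in 4, Integrate in 5.

4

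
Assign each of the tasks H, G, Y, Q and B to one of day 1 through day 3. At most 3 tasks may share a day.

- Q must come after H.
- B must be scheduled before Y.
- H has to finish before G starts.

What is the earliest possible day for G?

day 2

Precedence pushes G to at least day 2.
G at day 2 is achievable: H -> day 1, G -> day 2, Q -> day 2, Y -> day 2, B -> day 1.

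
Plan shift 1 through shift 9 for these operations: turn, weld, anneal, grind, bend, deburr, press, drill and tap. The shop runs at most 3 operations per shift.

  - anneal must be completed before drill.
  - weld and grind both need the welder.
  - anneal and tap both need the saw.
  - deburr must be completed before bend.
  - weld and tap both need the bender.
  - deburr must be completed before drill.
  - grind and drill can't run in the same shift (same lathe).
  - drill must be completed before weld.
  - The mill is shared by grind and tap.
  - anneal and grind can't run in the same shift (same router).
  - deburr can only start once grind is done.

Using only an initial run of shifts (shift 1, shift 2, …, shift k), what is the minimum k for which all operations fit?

The precedence chain requires at least 4 distinct shifts.
With at most 3 per shift and 9 operations, at least 3 shifts are needed.
4 works (last occupied shift: shift 4): for example deburr=shift 2, drill=shift 3, press=shift 1, tap=shift 3, bend=shift 3, anneal=shift 2, grind=shift 1, turn=shift 1, weld=shift 4.

4 shifts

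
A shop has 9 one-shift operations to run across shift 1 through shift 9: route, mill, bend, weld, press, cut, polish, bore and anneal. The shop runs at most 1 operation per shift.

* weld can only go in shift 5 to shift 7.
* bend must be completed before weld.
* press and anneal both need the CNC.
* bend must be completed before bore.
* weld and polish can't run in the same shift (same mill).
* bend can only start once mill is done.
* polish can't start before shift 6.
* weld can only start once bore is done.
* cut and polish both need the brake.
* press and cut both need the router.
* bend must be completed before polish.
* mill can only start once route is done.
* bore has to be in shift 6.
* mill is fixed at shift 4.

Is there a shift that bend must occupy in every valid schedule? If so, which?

shift 5

mill is fixed at shift 4 and must come before bend, so bend is at least shift 5.
bore is fixed at shift 6 and must come after bend, so bend is at most shift 5.
So bend must be shift 5.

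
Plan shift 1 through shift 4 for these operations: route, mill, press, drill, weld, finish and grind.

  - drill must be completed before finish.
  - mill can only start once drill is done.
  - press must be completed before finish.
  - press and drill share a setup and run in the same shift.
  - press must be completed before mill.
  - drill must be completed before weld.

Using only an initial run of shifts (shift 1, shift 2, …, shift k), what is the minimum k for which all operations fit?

The precedence chain requires at least 2 distinct shifts.
2 works (last occupied shift: shift 2): for example drill=shift 1, grind=shift 1, mill=shift 2, press=shift 1, finish=shift 2, weld=shift 2, route=shift 1.

2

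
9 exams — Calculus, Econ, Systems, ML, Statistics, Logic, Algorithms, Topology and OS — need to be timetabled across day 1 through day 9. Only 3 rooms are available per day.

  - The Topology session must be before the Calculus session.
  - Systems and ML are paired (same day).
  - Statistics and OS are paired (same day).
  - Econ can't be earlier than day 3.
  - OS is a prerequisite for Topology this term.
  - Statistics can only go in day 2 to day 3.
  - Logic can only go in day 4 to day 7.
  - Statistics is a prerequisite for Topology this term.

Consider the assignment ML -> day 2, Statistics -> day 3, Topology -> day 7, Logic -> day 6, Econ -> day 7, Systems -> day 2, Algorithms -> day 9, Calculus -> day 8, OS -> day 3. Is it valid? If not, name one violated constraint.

Systems and ML are paired (same day) — holds.
Econ can't be earlier than day 3 — holds.
Only 3 rooms are available per day — holds.
OS is a prerequisite for Topology this term — holds.
Statistics can only go in day 2 to day 3 — holds.
Logic can only go in day 4 to day 7 — holds.
The Topology session must be before the Calculus session — holds.
Statistics and OS are paired (same day) — holds.
Statistics is a prerequisite for Topology this term — holds.

Yes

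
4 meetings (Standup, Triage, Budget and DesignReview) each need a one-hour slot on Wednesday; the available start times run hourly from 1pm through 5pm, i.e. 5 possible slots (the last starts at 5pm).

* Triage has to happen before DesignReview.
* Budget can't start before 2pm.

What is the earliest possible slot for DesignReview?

Precedence pushes DesignReview to at least 2pm.
DesignReview at 2pm is achievable: DesignReview -> 2pm, Triage -> 1pm, Budget -> 2pm, Standup -> 1pm.

2pm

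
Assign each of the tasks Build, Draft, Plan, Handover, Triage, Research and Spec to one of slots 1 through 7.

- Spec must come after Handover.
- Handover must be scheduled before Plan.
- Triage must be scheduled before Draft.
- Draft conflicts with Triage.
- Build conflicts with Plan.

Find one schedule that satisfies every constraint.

Research=1; Triage=1; Handover=1; Build=1; Plan=2; Draft=2; Spec=2

Checking: Handover(1) before Spec(2); Triage(1) before Draft(2); Handover(1) before Plan(2); Draft(2) != Triage(1); Build(1) != Plan(2).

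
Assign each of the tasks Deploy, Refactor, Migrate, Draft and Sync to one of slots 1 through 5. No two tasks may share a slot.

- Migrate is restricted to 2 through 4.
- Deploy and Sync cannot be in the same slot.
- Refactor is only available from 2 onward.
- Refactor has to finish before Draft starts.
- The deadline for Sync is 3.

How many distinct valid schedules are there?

13

Splitting on Deploy: it can be 1 (4), 2 (2), 3 (2), 4 (2), 5 (3). Listing each branch's schedules as (Refactor, Migrate, Draft, Sync):
Deploy=1: (2,4,5,3) (3,4,5,2) (4,2,5,3) (4,3,5,2) — 4.
Deploy=2: (3,4,5,1) (4,3,5,1) — 2.
Deploy=3: (2,4,5,1) (4,2,5,1) — 2.
Deploy=4: (2,3,5,1) (3,2,5,1) — 2.
Deploy=5: (2,3,4,1) (2,4,3,1) (3,2,4,1) — 3.
Summing: 4 + 2 + 2 + 2 + 3 = 13.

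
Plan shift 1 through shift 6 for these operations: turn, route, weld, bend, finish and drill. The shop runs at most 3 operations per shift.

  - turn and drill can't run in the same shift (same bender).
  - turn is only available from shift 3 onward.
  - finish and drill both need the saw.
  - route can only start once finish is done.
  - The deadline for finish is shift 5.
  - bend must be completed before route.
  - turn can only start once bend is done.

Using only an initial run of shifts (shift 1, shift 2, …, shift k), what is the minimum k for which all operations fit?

3

The precedence chain requires at least 2 distinct shifts.
With at most 3 per shift and 6 operations, at least 2 shifts are needed.
turn can't be placed before shift 3, so the schedule must run through at least shift 3.
3 works (last occupied shift: shift 3): for example turn -> shift 3, finish -> shift 1, weld -> shift 1, route -> shift 2, bend -> shift 1, drill -> shift 2.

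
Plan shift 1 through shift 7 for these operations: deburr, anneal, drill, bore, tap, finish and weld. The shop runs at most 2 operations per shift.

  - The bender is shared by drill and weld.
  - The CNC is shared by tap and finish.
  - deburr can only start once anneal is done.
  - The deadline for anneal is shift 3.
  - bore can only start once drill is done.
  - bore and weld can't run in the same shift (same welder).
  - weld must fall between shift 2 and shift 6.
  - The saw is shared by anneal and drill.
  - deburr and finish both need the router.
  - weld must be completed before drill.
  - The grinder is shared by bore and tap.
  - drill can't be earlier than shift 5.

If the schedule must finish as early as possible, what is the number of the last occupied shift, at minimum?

The precedence chain requires at least 3 distinct shifts.
With at most 2 per shift and 7 operations, at least 4 shifts are needed.
Propagating the time windows through the other constraints, bore can't land before shift 6, so the schedule must run through at least shift 6.
6 works (last occupied shift: shift 6): for example tap in shift 1; bore in shift 6; deburr in shift 2; finish in shift 3; anneal in shift 1; weld in shift 2; drill in shift 5.

6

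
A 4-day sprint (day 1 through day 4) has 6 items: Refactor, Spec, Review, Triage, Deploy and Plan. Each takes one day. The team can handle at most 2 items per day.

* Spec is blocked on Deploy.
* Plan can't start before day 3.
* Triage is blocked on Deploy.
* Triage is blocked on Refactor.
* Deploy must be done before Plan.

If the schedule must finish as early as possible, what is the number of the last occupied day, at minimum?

3

The precedence chain requires at least 2 distinct days.
With at most 2 per day and 6 tasks, at least 3 days are needed.
Plan can't be placed before day 3, so the schedule must run through at least day 3.
3 works (last occupied day: day 3): for example Deploy=day 1, Spec=day 2, Plan=day 3, Refactor=day 1, Triage=day 2, Review=day 3.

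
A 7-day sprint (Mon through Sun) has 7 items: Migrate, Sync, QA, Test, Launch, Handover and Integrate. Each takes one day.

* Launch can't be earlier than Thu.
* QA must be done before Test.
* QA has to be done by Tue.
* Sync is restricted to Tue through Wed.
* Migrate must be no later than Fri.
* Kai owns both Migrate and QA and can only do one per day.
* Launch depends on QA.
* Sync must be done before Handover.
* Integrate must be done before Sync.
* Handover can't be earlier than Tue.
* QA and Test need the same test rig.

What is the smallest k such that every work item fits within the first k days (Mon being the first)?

4 days

The precedence chain requires at least 3 distinct days.
Launch can't be placed before Thu — that is day 4 counting from Mon — so the schedule must run through at least 4 days.
4 works (last occupied day: Thu): for example Handover=Wed, QA=Mon, Test=Tue, Launch=Thu, Migrate=Tue, Integrate=Mon, Sync=Tue.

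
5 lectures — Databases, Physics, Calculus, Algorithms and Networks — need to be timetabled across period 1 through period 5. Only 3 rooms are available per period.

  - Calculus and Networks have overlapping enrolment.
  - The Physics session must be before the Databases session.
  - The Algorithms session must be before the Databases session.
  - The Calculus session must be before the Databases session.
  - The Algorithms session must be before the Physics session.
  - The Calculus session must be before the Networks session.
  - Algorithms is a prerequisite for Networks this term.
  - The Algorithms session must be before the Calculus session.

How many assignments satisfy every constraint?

Splitting on Databases: it can be period 3 (3), period 4 (12), period 5 (25). Listing each branch's schedules as (Physics, Calculus, Algorithms, Networks) by period number:
Databases=period 3: (2,2,1,3) (2,2,1,4) (2,2,1,5) — 3.
Databases=period 4: (2,2,1,3) (2,2,1,4) (2,2,1,5) (2,3,1,4) (2,3,1,5) (3,2,1,3) (3,2,1,4) (3,2,1,5) (3,3,1,4) (3,3,1,5) (3,3,2,4) (3,3,2,5) — 12.
Databases=period 5: (2,2,1,3) (2,2,1,4) (2,2,1,5) (2,3,1,4) (2,3,1,5) (2,4,1,5) (3,2,1,3) (3,2,1,4) (3,2,1,5) (3,3,1,4) (3,3,1,5) (3,3,2,4) (3,3,2,5) (3,4,1,5) (3,4,2,5) (4,2,1,3) (4,2,1,4) (4,2,1,5) (4,3,1,4) (4,3,1,5) (4,3,2,4) (4,3,2,5) (4,4,1,5) (4,4,2,5) (4,4,3,5) — 25.
Summing: 3 + 12 + 25 = 40.

40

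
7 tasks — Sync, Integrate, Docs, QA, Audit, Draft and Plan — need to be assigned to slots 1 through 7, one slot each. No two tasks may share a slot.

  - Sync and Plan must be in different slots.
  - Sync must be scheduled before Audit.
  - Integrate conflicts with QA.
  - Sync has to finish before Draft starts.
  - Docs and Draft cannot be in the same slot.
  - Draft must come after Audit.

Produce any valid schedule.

Audit in 2, Plan in 7, Draft in 3, Integrate in 4, Docs in 5, Sync in 1, QA in 6

Checking: Sync(1) before Draft(3); Audit(2) before Draft(3); Sync(1) before Audit(2); Docs(5) != Draft(3); Integrate(4) != QA(6); Sync(1) != Plan(7); max 1 per slot (cap 1).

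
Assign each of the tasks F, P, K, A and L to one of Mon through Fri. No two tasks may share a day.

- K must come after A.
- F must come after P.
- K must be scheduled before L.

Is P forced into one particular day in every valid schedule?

P can be Mon (e.g. P -> Mon; A -> Tue; L -> Fri; F -> Thu; K -> Wed) or Tue (e.g. A -> Mon, K -> Wed, P -> Tue, L -> Fri, F -> Thu).

No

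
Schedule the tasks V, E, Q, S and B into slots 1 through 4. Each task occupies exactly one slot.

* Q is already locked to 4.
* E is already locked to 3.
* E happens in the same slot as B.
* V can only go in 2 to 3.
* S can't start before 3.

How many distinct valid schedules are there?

4

Enumerating: B=3; Q=4; V=2; E=3; S=3 | S=4; Q=4; E=3; B=3; V=2 | V=3; S=3; B=3; E=3; Q=4 | B in 3; Q in 4; S in 4; E in 3; V in 3.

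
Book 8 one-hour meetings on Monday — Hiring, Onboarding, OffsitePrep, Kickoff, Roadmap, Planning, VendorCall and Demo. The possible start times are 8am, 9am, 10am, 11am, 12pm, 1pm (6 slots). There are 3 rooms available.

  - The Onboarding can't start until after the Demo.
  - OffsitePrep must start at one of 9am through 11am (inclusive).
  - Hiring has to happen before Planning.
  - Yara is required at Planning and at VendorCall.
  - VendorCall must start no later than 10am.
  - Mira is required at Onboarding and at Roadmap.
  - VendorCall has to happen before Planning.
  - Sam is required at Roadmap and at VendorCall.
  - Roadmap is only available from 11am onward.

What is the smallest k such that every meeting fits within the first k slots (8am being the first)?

4

The precedence chain requires at least 2 distinct slots.
With at most 3 per slot and 8 meetings, at least 3 slots are needed.
Roadmap can't be placed before 11am — that is slot 4 counting from 8am — so the schedule must run through at least 4 slots.
4 works (last occupied slot: 11am): for example Demo=8am, OffsitePrep=9am, Planning=9am, VendorCall=8am, Roadmap=11am, Onboarding=9am, Hiring=8am, Kickoff=10am.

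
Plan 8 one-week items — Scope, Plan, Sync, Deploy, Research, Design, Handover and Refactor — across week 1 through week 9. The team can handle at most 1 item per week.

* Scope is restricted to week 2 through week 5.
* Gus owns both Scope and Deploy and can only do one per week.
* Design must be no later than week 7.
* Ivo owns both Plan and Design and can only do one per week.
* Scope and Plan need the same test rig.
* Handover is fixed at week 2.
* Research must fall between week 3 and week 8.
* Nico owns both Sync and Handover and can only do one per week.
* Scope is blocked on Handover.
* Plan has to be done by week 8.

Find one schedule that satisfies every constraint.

Research -> week 4; Refactor -> week 8; Sync -> week 6; Design -> week 1; Handover -> week 2; Plan -> week 5; Deploy -> week 7; Scope -> week 3

Checking: Handover(week 2) before Scope(week 3); Sync(week 6) != Handover(week 2); Scope(week 3) != Plan(week 5); Plan(week 5) != Design(week 1); Scope(week 3) != Deploy(week 7); Handover=week 2 in [week 2,week 2]; Design=week 1 in [week 1,week 7]; Research=week 4 in [week 3,week 8]; Scope=week 3 in [week 2,week 5]; Plan=week 5 in [week 1,week 8]; max 1 per week (cap 1).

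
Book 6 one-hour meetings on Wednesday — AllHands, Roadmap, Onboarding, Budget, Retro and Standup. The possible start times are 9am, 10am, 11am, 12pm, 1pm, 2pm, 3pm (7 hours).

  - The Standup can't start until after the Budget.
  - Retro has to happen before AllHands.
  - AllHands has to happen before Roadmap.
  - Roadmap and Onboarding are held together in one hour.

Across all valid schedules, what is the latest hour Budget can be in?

2pm

Downstream work caps Budget at 2pm.
Budget at 2pm is achievable: Onboarding in 11am, Budget in 2pm, Standup in 3pm, Retro in 9am, AllHands in 10am, Roadmap in 11am.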